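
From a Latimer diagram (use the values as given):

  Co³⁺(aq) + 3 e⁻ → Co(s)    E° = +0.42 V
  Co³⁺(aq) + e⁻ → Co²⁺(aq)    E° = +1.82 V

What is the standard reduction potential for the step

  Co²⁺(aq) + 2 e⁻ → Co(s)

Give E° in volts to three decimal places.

Sequential free energies add, so n₃E°₃ = n₁E°₁ + n₂E°₂.
With n₃ = 3, and the known step contributing 1×(+1.82) V, the unknown satisfies 2·E° = 3×(+0.42) − 1×(+1.82) = -0.560.
E° = -0.560 / 2 = -0.280 V.

-0.280 V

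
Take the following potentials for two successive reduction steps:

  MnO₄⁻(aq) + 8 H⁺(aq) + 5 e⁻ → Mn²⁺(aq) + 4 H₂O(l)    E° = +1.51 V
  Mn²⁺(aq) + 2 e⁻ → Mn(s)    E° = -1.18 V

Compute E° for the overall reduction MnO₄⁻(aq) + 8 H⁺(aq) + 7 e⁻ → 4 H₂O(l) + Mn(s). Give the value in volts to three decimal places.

Standard free energies of sequential steps add: ΔG°₃ = ΔG°₁ + ΔG°₂, so n₃E°₃ = n₁E°₁ + n₂E°₂.
E°₃ = (5×+1.51 + 2×-1.18) / 7 = (+5.190) / 7 = +0.741 V.

+0.741 V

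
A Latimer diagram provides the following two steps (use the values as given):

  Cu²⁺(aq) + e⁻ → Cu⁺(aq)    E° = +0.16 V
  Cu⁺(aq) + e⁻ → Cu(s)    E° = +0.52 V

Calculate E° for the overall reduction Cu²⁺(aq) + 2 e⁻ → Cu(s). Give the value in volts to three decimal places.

+0.340 V

Since ΔG° = −nFE° is additive over sequential reductions, n₃E°₃ = n₁E°₁ + n₂E°₂.
E°₃ = (1×+0.16 + 1×+0.52) / 2 = (+0.680) / 2 = +0.340 V.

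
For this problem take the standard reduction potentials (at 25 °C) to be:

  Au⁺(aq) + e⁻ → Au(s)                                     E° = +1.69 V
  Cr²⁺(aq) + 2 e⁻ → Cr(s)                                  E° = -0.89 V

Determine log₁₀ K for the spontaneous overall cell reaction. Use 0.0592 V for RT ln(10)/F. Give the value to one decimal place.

87.2

Cathode: Au⁺/Au; anode: Cr²⁺/Cr. E°cell = +2.58 V, n = 2.
log K = nE°cell / 0.0592 = (2)(+2.58) / 0.0592 = 87.2.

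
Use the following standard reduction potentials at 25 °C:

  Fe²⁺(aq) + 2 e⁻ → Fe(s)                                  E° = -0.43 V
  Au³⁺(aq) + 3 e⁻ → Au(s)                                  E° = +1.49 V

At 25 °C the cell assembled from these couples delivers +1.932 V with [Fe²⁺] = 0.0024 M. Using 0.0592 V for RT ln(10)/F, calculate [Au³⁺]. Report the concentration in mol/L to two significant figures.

Au³⁺/Au is the cathode, Fe²⁺/Fe the anode: E°cell = +1.92 V, n = 6.
Overall reaction: 2 Au³⁺(aq) + 3 Fe(s) → 2 Au(s) + 3 Fe²⁺(aq); Q = [Fe²⁺]^3/[Au³⁺]^2.
From E = E° − (0.0592/n) log Q: log Q = (E° − E)·n/0.0592 = (+1.92 − (+1.932))·6/0.0592 = -1.2162.
So 2·log[Au³⁺] = 3·log(0.0024) − log Q = -7.8594 − (-1.2162) = -6.6432; log[Au³⁺] = -6.6432 / 2 = -3.3216; [Au³⁺] = 10^(-3.3216) ≈ 0.00048 M.

0.00048 M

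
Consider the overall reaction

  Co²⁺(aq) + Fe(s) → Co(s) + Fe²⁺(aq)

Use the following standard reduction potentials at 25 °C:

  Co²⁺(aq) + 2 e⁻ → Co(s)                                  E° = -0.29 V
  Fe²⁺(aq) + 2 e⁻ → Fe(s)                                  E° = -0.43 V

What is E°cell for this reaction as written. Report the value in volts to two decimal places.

+0.14 V

The Co²⁺/Co couple has the higher reduction potential, so it is the cathode; Fe²⁺/Fe is oxidised at the anode.
E°cell = E°(cathode) − E°(anode) = (-0.29) − (-0.43) = +0.14 V.
Since E°cell > 0, the reaction is spontaneous under standard conditions.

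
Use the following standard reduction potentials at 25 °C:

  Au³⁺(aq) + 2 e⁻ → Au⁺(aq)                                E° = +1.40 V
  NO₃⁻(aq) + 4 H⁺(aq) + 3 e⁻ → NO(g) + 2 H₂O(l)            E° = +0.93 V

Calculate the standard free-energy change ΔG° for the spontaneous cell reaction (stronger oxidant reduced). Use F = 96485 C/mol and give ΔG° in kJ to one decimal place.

Au³⁺/Au⁺ (E° = +1.40 V) is the cathode; NO₃⁻/NO (E° = +0.93 V) is the anode, so E°cell = +0.47 V.
Balancing electrons gives n = 6 (lcm of 2 and 3).
ΔG° = −nFE° = −(6)(96485)(+0.47) = -272,088 J = -272.1 kJ.

-272.1 kJ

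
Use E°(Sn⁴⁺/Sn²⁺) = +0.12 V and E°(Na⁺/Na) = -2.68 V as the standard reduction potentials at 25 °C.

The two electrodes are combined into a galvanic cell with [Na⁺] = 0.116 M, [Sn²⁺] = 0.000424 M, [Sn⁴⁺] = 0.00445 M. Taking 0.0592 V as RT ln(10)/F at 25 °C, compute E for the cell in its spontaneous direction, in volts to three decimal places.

Sn⁴⁺/Sn²⁺ is the cathode (higher E°), Na⁺/Na the anode: E°cell = +0.12 − (-2.68) = +2.80 V, n = 2.
Overall: Sn⁴⁺(aq) + 2 Na(s) → Sn²⁺(aq) + 2 Na⁺(aq)
Q = [Sn²⁺]·[Na⁺]^2 / ([Sn⁴⁺]); log Q = -2.892.
E = E° − (0.0592/n) log Q = +2.80 − (0.0592/2)(-2.892) = +2.886 V.

+2.886 V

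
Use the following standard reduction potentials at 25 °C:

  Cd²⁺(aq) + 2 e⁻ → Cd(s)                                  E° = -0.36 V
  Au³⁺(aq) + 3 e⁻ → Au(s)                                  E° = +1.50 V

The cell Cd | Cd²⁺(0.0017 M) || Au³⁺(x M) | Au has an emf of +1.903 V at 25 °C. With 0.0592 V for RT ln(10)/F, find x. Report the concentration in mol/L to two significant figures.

Au³⁺/Au is the cathode, Cd²⁺/Cd the anode: E°cell = +1.86 V, n = 6.
Overall reaction: 2 Au³⁺(aq) + 3 Cd(s) → 2 Au(s) + 3 Cd²⁺(aq); Q = [Cd²⁺]^3/[Au³⁺]^2.
From E = E° − (0.0592/n) log Q: log Q = (E° − E)·n/0.0592 = (+1.86 − (+1.903))·6/0.0592 = -4.3581.
So 2·log[Au³⁺] = 3·log(0.0017) − log Q = -8.3087 − (-4.3581) = -3.9506; log[Au³⁺] = -3.9506 / 2 = -1.9753; [Au³⁺] = 10^(-1.9753) ≈ 0.011 M.

0.011 M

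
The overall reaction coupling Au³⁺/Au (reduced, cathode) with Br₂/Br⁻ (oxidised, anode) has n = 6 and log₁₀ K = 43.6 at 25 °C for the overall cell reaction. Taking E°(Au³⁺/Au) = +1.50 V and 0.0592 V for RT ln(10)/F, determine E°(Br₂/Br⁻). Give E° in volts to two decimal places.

+1.07 V

E°cell = (0.0592/n)·log K = (0.0592/6)(43.6) = +0.430 V.
Since Au³⁺/Au is the cathode and Br₂/Br⁻ the anode, E°cell = E°(Au³⁺/Au) − E°(Br₂/Br⁻).
So E°(Br₂/Br⁻) = E°(Au³⁺/Au) − E°cell = (+1.50) − (+0.430) = +1.07 V.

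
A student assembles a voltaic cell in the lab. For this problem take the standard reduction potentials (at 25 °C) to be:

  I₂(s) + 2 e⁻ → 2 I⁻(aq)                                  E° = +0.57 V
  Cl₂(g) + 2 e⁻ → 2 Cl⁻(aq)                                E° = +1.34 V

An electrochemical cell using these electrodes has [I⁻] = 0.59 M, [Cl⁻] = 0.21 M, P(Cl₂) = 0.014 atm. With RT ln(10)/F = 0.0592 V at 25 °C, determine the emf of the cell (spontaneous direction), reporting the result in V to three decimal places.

+0.742 V

Cl₂/Cl⁻ is the cathode (higher E°), I₂/I⁻ the anode: E°cell = +1.34 − (+0.57) = +0.77 V, n = 2.
Overall: Cl₂(g) + 2 I⁻(aq) → 2 Cl⁻(aq) + I₂(s)
Q = [Cl⁻]^2 / (P(Cl₂)·[I⁻]^2); log Q = 0.957.
E = E° − (0.0592/n) log Q = +0.77 − (0.0592/2)(0.957) = +0.742 V.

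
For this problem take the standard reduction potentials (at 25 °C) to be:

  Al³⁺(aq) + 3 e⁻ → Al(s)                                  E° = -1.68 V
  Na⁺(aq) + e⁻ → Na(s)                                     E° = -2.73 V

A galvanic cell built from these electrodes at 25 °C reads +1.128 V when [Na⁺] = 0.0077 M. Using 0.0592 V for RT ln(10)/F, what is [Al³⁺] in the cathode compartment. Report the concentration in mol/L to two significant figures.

0.0041 M

Al³⁺/Al is the cathode, Na⁺/Na the anode: E°cell = +1.05 V, n = 3.
Overall reaction: Al³⁺(aq) + 3 Na(s) → Al(s) + 3 Na⁺(aq); Q = [Na⁺]^3/[Al³⁺]^1.
From E = E° − (0.0592/n) log Q: log Q = (E° − E)·n/0.0592 = (+1.05 − (+1.128))·3/0.0592 = -3.9527.
So 1·log[Al³⁺] = 3·log(0.0077) − log Q = -6.3405 − (-3.9527) = -2.3878; [Al³⁺] = 10^(-2.3878) ≈ 0.0041 M.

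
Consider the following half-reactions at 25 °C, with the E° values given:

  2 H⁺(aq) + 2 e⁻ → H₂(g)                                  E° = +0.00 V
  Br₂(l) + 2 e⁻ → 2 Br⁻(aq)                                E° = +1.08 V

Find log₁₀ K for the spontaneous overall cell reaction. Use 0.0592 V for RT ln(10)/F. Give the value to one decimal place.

Cathode: Br₂/Br⁻; anode: H⁺/H₂. E°cell = +1.08 V, n = 2.
log K = nE°cell / 0.0592 = (2)(+1.08) / 0.0592 = 36.5.

36.5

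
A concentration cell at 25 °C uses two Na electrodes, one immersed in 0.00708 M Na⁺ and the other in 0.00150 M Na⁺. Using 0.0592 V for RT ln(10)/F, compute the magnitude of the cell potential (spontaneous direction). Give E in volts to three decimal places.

+0.040 V

For a concentration cell E°cell = 0. The 0.00708 M side is the cathode (reduction is favoured where [Na⁺] is higher).
With n = 1, E = −(0.0592/1) log([Na⁺]ₐₙ/[Na⁺]꜀ₐₜ) = −(0.0592/1) log(0.0015/0.00708) = −(0.0592/1)(-0.674) = +0.040 V.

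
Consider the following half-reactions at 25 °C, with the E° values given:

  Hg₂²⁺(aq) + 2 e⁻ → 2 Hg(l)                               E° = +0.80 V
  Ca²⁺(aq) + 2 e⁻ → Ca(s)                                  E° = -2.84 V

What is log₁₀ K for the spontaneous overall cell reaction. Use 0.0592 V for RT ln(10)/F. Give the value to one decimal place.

Cathode: Hg₂²⁺/Hg; anode: Ca²⁺/Ca. E°cell = +3.64 V, n = 2.
log K = nE°cell / 0.0592 = (2)(+3.64) / 0.0592 = 123.0.

123.0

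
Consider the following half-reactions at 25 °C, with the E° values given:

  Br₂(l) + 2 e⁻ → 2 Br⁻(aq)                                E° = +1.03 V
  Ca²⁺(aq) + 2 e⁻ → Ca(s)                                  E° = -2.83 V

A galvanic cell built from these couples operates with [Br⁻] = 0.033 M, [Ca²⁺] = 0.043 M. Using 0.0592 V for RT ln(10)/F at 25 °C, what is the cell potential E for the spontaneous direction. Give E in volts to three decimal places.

+3.988 V

Br₂/Br⁻ is the cathode (higher E°), Ca²⁺/Ca the anode: E°cell = +1.03 − (-2.83) = +3.86 V, n = 2.
Overall: Br₂(l) + Ca(s) → 2 Br⁻(aq) + Ca²⁺(aq)
Q = [Br⁻]^2·[Ca²⁺]; log Q = -4.330.
E = E° − (0.0592/n) log Q = +3.86 − (0.0592/2)(-4.330) = +3.988 V.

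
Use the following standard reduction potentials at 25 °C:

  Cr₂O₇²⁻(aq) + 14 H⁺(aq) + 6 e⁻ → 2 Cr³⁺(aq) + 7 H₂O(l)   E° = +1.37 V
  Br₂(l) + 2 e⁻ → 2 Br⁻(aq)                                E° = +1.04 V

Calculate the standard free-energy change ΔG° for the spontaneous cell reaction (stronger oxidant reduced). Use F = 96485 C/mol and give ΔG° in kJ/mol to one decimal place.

-191.0 kJ/mol

Cr₂O₇²⁻/Cr³⁺ (E° = +1.37 V) is the cathode; Br₂/Br⁻ (E° = +1.04 V) is the anode, so E°cell = +0.33 V.
Balancing electrons gives n = 6 (lcm of 6 and 2).
ΔG° = −nFE° = −(6)(96485)(+0.33) = -191,040 J = -191.0 kJ/mol.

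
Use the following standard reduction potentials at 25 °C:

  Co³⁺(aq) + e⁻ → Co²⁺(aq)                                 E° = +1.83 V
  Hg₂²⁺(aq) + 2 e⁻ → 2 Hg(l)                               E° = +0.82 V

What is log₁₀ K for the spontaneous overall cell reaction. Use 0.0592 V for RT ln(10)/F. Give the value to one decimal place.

Cathode: Co³⁺/Co²⁺; anode: Hg₂²⁺/Hg. E°cell = +1.01 V, n = 2.
log K = nE°cell / 0.0592 = (2)(+1.01) / 0.0592 = 34.1.

34.1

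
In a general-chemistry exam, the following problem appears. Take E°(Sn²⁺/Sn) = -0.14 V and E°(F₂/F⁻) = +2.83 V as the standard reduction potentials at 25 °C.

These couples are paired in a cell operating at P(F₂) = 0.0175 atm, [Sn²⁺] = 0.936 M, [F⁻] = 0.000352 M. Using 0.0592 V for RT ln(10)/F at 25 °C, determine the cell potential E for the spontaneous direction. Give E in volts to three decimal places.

+3.123 V

F₂/F⁻ is the cathode (higher E°), Sn²⁺/Sn the anode: E°cell = +2.83 − (-0.14) = +2.97 V, n = 2.
Overall: F₂(g) + Sn(s) → 2 F⁻(aq) + Sn²⁺(aq)
Q = [F⁻]^2·[Sn²⁺] / (P(F₂)); log Q = -5.179.
E = E° − (0.0592/n) log Q = +2.97 − (0.0592/2)(-5.179) = +3.123 V.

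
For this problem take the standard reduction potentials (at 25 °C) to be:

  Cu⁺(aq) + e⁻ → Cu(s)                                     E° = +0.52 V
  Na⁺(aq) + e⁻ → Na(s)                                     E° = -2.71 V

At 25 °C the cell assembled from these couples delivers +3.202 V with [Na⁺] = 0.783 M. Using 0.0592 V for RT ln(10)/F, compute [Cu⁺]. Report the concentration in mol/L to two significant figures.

Cu⁺/Cu is the cathode, Na⁺/Na the anode: E°cell = +3.23 V, n = 1.
Overall reaction: Cu⁺(aq) + Na(s) → Cu(s) + Na⁺(aq); Q = [Na⁺]^1/[Cu⁺]^1.
From E = E° − (0.0592/n) log Q: log Q = (E° − E)·n/0.0592 = (+3.23 − (+3.202))·1/0.0592 = 0.4730.
So 1·log[Cu⁺] = 1·log(0.783) − log Q = -0.1062 − (0.4730) = -0.5792; [Cu⁺] = 10^(-0.5792) ≈ 0.26 M.

0.26 M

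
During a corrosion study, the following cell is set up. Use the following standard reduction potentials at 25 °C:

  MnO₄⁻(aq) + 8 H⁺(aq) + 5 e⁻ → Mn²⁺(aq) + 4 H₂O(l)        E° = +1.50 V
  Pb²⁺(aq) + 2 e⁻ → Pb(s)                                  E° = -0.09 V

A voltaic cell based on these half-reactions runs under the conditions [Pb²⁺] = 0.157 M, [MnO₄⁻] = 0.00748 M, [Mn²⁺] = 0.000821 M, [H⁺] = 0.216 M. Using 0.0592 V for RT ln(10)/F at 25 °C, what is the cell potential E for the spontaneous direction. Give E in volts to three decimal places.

MnO₄⁻/Mn²⁺ is the cathode (higher E°), Pb²⁺/Pb the anode: E°cell = +1.50 − (-0.09) = +1.59 V, n = 10.
Overall: 2 MnO₄⁻(aq) + 16 H⁺(aq) + 5 Pb(s) → 2 Mn²⁺(aq) + 8 H₂O(l) + 5 Pb²⁺(aq)
Q = [Mn²⁺]^2·[Pb²⁺]^5 / ([MnO₄⁻]^2·[H⁺]^16); log Q = 4.709.
E = E° − (0.0592/n) log Q = +1.59 − (0.0592/10)(4.709) = +1.562 V.

+1.562 V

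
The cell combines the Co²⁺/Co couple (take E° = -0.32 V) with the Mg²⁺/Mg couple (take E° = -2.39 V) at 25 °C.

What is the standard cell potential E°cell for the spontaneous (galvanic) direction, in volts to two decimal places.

+2.07 V

The Co²⁺/Co couple has the higher reduction potential, so it is the cathode; Mg²⁺/Mg is oxidised at the anode.
E°cell = E°(cathode) − E°(anode) = (-0.32) − (-2.39) = +2.07 V.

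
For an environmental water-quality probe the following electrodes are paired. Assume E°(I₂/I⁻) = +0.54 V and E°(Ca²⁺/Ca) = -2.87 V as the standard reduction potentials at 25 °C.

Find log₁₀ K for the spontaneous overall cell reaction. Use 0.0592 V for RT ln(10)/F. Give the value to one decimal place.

115.2

Cathode: I₂/I⁻; anode: Ca²⁺/Ca. E°cell = +3.41 V, n = 2.
log K = nE°cell / 0.0592 = (2)(+3.41) / 0.0592 = 115.2.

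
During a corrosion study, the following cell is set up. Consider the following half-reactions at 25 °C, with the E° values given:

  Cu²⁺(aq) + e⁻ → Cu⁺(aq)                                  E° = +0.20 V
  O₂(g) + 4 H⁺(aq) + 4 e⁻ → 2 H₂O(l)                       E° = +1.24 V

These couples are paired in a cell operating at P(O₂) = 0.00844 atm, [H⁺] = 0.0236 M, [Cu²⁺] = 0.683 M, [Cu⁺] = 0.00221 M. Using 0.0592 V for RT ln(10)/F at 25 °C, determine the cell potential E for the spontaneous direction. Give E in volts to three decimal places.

+0.766 V

O₂/H₂O is the cathode (higher E°), Cu²⁺/Cu⁺ the anode: E°cell = +1.24 − (+0.20) = +1.04 V, n = 4.
Overall: O₂(g) + 4 H⁺(aq) + 4 Cu⁺(aq) → 2 H₂O(l) + 4 Cu²⁺(aq)
Q = [Cu²⁺]^4 / (P(O₂)·[H⁺]^4·[Cu⁺]^4); log Q = 18.542.
E = E° − (0.0592/n) log Q = +1.04 − (0.0592/4)(18.542) = +0.766 V.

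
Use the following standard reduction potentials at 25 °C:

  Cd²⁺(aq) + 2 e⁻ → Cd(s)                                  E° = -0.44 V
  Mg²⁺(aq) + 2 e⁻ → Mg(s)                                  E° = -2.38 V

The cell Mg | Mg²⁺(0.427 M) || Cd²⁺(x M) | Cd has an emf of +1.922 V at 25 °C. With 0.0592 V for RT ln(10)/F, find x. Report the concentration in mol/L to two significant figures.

0.11 M

Cd²⁺/Cd is the cathode, Mg²⁺/Mg the anode: E°cell = +1.94 V, n = 2.
Overall reaction: Cd²⁺(aq) + Mg(s) → Cd(s) + Mg²⁺(aq); Q = [Mg²⁺]^1/[Cd²⁺]^1.
From E = E° − (0.0592/n) log Q: log Q = (E° − E)·n/0.0592 = (+1.94 − (+1.922))·2/0.0592 = 0.6081.
So 1·log[Cd²⁺] = 1·log(0.427) − log Q = -0.3696 − (0.6081) = -0.9777; [Cd²⁺] = 10^(-0.9777) ≈ 0.11 M.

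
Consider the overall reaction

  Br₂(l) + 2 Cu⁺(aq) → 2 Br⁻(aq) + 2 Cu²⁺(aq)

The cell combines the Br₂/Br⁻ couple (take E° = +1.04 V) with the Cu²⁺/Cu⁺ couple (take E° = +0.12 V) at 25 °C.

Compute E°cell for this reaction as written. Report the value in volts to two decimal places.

+0.92 V

The Br₂/Br⁻ couple has the higher reduction potential, so it is the cathode; Cu²⁺/Cu⁺ is oxidised at the anode.
E°cell = E°(cathode) − E°(anode) = (+1.04) − (+0.12) = +0.92 V.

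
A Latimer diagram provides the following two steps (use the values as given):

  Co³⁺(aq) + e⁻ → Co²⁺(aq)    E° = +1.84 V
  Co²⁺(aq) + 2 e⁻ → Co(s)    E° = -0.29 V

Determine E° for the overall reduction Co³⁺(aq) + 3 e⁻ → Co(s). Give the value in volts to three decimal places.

+0.420 V

Standard free energies of sequential steps add: ΔG°₃ = ΔG°₁ + ΔG°₂, so n₃E°₃ = n₁E°₁ + n₂E°₂.
E°₃ = (1×+1.84 + 2×-0.29) / 3 = (+1.260) / 3 = +0.420 V.
E° values themselves are not directly additive — weighting by electron count is essential.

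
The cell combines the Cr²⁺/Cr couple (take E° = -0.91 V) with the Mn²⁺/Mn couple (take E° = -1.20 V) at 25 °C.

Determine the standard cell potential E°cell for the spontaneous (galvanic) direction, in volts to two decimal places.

+0.29 V

The Cr²⁺/Cr couple has the higher reduction potential, so it is the cathode; Mn²⁺/Mn is oxidised at the anode.
E°cell = E°(cathode) − E°(anode) = (-0.91) − (-1.20) = +0.29 V.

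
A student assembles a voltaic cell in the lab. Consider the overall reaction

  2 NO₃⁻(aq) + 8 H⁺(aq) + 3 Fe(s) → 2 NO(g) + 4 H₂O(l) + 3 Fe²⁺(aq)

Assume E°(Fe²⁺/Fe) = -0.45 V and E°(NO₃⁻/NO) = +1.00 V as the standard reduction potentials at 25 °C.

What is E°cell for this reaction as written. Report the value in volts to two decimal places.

+1.45 V

The NO₃⁻/NO couple has the higher reduction potential, so it is the cathode; Fe²⁺/Fe is oxidised at the anode.
E°cell = E°(cathode) − E°(anode) = (+1.00) − (-0.45) = +1.45 V.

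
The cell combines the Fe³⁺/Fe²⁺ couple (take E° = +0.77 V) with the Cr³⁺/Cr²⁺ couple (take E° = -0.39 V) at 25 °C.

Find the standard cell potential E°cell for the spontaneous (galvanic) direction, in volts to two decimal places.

The Fe³⁺/Fe²⁺ couple has the higher reduction potential, so it is the cathode; Cr³⁺/Cr²⁺ is oxidised at the anode.
E°cell = E°(cathode) − E°(anode) = (+0.77) − (-0.39) = +1.16 V.
Since E°cell > 0, the reaction is spontaneous under standard conditions.

+1.16 V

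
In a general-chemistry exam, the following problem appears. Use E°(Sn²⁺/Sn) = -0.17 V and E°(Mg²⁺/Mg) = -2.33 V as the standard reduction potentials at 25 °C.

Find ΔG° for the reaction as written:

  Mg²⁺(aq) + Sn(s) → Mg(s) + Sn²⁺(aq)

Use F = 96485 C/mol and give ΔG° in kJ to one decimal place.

+416.8 kJ

As written, Mg²⁺/Mg is reduced (cathode) and Sn²⁺/Sn is oxidised (anode), so E°cell = (-2.33) − (-0.17) = -2.16 V.
Balancing electrons gives n = 2.
ΔG° = −nFE° = −(2)(96485)(-2.16) = 416,815 J = +416.8 kJ.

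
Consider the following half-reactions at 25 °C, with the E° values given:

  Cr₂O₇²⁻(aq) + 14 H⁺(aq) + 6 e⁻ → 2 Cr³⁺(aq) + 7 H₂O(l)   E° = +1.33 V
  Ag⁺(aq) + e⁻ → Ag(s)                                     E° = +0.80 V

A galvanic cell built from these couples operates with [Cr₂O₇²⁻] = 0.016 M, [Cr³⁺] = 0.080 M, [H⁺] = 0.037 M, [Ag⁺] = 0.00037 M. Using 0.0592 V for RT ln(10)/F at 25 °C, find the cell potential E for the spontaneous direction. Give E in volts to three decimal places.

+0.539 V

Cr₂O₇²⁻/Cr³⁺ is the cathode (higher E°), Ag⁺/Ag the anode: E°cell = +1.33 − (+0.80) = +0.53 V, n = 6.
Overall: Cr₂O₇²⁻(aq) + 14 H⁺(aq) + 6 Ag(s) → 2 Cr³⁺(aq) + 7 H₂O(l) + 6 Ag⁺(aq)
Q = [Cr³⁺]^2·[Ag⁺]^6 / ([Cr₂O₇²⁻]·[H⁺]^14); log Q = -0.944.
E = E° − (0.0592/n) log Q = +0.53 − (0.0592/6)(-0.944) = +0.539 V.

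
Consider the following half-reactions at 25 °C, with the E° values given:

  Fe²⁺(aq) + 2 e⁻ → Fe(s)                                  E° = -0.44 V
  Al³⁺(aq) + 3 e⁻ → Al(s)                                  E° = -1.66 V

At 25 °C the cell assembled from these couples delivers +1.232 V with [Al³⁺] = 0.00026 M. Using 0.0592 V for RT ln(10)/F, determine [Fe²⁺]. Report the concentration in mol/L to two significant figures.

Fe²⁺/Fe is the cathode, Al³⁺/Al the anode: E°cell = +1.22 V, n = 6.
Overall reaction: 3 Fe²⁺(aq) + 2 Al(s) → 3 Fe(s) + 2 Al³⁺(aq); Q = [Al³⁺]^2/[Fe²⁺]^3.
From E = E° − (0.0592/n) log Q: log Q = (E° − E)·n/0.0592 = (+1.22 − (+1.232))·6/0.0592 = -1.2162.
So 3·log[Fe²⁺] = 2·log(0.00026) − log Q = -7.1701 − (-1.2162) = -5.9539; log[Fe²⁺] = -5.9539 / 3 = -1.9846; [Fe²⁺] = 10^(-1.9846) ≈ 0.010 M.

0.010 M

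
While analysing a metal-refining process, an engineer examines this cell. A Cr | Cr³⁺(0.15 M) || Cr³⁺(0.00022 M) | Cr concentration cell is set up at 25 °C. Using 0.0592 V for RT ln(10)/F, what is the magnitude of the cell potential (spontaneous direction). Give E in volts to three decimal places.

+0.056 V

For a concentration cell E°cell = 0. The 0.15 M side is the cathode (reduction is favoured where [Cr³⁺] is higher).
With n = 3, E = −(0.0592/3) log([Cr³⁺]ₐₙ/[Cr³⁺]꜀ₐₜ) = −(0.0592/3) log(0.00022/0.15) = −(0.0592/3)(-2.834) = +0.056 V.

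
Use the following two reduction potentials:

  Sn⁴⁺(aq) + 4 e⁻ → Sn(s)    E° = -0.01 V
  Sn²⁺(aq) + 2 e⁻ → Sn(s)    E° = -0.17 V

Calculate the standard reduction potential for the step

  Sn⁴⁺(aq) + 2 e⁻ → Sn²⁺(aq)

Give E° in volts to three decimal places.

Sequential free energies add, so n₃E°₃ = n₁E°₁ + n₂E°₂.
With n₃ = 4, and the known step contributing 2×(-0.17) V, the unknown satisfies 2·E° = 4×(-0.01) − 2×(-0.17) = +0.300.
E° = +0.300 / 2 = +0.150 V.

+0.150 V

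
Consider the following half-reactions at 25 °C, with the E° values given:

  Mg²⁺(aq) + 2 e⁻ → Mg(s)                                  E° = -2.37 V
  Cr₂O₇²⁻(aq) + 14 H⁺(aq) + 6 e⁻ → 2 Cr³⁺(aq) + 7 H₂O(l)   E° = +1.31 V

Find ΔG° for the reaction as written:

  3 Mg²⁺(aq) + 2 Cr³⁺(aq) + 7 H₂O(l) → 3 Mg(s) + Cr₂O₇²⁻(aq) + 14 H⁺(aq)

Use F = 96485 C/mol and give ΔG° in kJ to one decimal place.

+2130.4 kJ

As written, Mg²⁺/Mg is reduced (cathode) and Cr₂O₇²⁻/Cr³⁺ is oxidised (anode), so E°cell = (-2.37) − (+1.31) = -3.68 V.
Balancing electrons gives n = 6.
ΔG° = −nFE° = −(6)(96485)(-3.68) = 2,130,389 J = +2130.4 kJ.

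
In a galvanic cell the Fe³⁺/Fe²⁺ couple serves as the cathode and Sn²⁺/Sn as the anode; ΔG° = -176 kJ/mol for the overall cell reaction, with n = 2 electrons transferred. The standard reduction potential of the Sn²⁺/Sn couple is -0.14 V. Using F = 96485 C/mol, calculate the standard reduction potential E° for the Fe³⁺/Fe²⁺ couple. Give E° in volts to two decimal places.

+0.77 V

E°cell = −ΔG°/(nF) = −(-176×10³)/((2)(96485)) = +0.912 V.
Since Fe³⁺/Fe²⁺ is the cathode and Sn²⁺/Sn the anode, E°cell = E°(Fe³⁺/Fe²⁺) − E°(Sn²⁺/Sn).
So E°(Fe³⁺/Fe²⁺) = E°cell + E°(Sn²⁺/Sn) = +0.912 + (-0.14) = +0.77 V.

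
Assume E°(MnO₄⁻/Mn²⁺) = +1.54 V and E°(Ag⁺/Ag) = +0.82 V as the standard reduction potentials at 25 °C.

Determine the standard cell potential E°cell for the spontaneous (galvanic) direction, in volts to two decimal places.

The MnO₄⁻/Mn²⁺ couple has the higher reduction potential, so it is the cathode; Ag⁺/Ag is oxidised at the anode.
E°cell = E°(cathode) − E°(anode) = (+1.54) − (+0.82) = +0.72 V.
Since E°cell > 0, the reaction is spontaneous under standard conditions.

+0.72 V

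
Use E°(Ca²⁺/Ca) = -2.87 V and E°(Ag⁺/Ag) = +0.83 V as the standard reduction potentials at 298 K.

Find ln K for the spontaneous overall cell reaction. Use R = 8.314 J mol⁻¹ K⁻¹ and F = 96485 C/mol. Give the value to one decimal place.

288.2

Cathode: Ag⁺/Ag; anode: Ca²⁺/Ca. E°cell = (+0.83) − (-2.87) = +3.70 V, with n = 2.
ΔG° = −nFE° = −RT ln K, so ln K = nFE°/(RT) = (2)(96485)(+3.70) / ((8.314)(298)) = 288.181.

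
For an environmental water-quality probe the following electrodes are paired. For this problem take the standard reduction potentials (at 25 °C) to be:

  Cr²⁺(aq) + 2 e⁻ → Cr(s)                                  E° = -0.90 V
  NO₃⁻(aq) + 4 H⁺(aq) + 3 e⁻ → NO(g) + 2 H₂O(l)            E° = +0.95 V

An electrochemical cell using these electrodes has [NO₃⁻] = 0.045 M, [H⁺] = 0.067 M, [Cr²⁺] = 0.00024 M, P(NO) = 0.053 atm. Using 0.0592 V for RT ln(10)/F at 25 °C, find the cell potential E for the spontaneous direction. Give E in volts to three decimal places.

+1.863 V

NO₃⁻/NO is the cathode (higher E°), Cr²⁺/Cr the anode: E°cell = +0.95 − (-0.90) = +1.85 V, n = 6.
Overall: 2 NO₃⁻(aq) + 8 H⁺(aq) + 3 Cr(s) → 2 NO(g) + 4 H₂O(l) + 3 Cr²⁺(aq)
Q = P(NO)^2·[Cr²⁺]^3 / ([NO₃⁻]^2·[H⁺]^8); log Q = -1.326.
E = E° − (0.0592/n) log Q = +1.85 − (0.0592/6)(-1.326) = +1.863 V.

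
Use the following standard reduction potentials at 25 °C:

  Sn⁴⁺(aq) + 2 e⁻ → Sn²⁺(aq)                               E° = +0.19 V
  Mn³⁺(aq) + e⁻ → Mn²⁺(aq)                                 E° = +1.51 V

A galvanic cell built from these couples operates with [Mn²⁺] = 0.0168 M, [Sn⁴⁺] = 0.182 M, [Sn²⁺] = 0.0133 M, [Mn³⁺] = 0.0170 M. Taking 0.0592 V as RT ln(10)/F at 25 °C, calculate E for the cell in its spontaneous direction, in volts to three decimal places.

Mn³⁺/Mn²⁺ is the cathode (higher E°), Sn⁴⁺/Sn²⁺ the anode: E°cell = +1.51 − (+0.19) = +1.32 V, n = 2.
Overall: 2 Mn³⁺(aq) + Sn²⁺(aq) → 2 Mn²⁺(aq) + Sn⁴⁺(aq)
Q = [Mn²⁺]^2·[Sn⁴⁺] / ([Mn³⁺]^2·[Sn²⁺]); log Q = 1.126.
E = E° − (0.0592/n) log Q = +1.32 − (0.0592/2)(1.126) = +1.287 V.

+1.287 V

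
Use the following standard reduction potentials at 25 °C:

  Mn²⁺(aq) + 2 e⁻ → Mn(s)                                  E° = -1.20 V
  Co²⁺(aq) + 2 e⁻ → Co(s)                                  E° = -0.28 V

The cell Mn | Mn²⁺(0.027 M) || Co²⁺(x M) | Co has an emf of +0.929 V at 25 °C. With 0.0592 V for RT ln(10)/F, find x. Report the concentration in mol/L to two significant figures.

0.054 M

Co²⁺/Co is the cathode, Mn²⁺/Mn the anode: E°cell = +0.92 V, n = 2.
Overall reaction: Co²⁺(aq) + Mn(s) → Co(s) + Mn²⁺(aq); Q = [Mn²⁺]^1/[Co²⁺]^1.
From E = E° − (0.0592/n) log Q: log Q = (E° − E)·n/0.0592 = (+0.92 − (+0.929))·2/0.0592 = -0.3041.
So 1·log[Co²⁺] = 1·log(0.027) − log Q = -1.5686 − (-0.3041) = -1.2645; [Co²⁺] = 10^(-1.2645) ≈ 0.054 M.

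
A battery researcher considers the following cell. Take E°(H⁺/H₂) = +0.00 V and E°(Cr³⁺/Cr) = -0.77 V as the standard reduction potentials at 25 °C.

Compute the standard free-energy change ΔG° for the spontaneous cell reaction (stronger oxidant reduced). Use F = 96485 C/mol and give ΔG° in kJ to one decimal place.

H⁺/H₂ (E° = +0.00 V) is the cathode; Cr³⁺/Cr (E° = -0.77 V) is the anode, so E°cell = +0.77 V.
Balancing electrons gives n = 6 (lcm of 2 and 3).
ΔG° = −nFE° = −(6)(96485)(+0.77) = -445,761 J = -445.8 kJ.

-445.8 kJ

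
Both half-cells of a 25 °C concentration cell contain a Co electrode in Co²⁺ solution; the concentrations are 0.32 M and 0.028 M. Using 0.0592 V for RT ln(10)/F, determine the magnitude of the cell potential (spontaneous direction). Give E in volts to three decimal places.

+0.031 V

For a concentration cell E°cell = 0. The 0.32 M side is the cathode (reduction is favoured where [Co²⁺] is higher).
With n = 2, E = −(0.0592/2) log([Co²⁺]ₐₙ/[Co²⁺]꜀ₐₜ) = −(0.0592/2) log(0.028/0.32) = −(0.0592/2)(-1.058) = +0.031 V.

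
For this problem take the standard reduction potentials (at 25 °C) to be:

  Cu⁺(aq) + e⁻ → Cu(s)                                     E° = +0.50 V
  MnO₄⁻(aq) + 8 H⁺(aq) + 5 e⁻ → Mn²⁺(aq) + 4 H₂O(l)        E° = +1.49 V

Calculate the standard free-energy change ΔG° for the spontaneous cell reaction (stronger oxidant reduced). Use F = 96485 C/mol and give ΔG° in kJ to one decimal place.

MnO₄⁻/Mn²⁺ (E° = +1.49 V) is the cathode; Cu⁺/Cu (E° = +0.50 V) is the anode, so E°cell = +0.99 V.
Balancing electrons gives n = 5 (lcm of 5 and 1).
ΔG° = −nFE° = −(5)(96485)(+0.99) = -477,601 J = -477.6 kJ.

-477.6 kJ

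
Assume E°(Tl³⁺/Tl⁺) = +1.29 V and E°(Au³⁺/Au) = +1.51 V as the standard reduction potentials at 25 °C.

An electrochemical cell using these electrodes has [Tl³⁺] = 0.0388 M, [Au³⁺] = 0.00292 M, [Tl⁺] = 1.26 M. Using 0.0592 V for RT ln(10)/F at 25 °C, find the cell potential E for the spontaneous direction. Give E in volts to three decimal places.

Au³⁺/Au is the cathode (higher E°), Tl³⁺/Tl⁺ the anode: E°cell = +1.51 − (+1.29) = +0.22 V, n = 6.
Overall: 2 Au³⁺(aq) + 3 Tl⁺(aq) → 2 Au(s) + 3 Tl³⁺(aq)
Q = [Tl³⁺]^3 / ([Au³⁺]^2·[Tl⁺]^3); log Q = 0.535.
E = E° − (0.0592/n) log Q = +0.22 − (0.0592/6)(0.535) = +0.215 V.

+0.215 V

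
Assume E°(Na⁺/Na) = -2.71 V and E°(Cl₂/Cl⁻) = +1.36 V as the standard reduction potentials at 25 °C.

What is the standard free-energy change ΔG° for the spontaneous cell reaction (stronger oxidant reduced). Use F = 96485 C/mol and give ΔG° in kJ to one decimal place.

-785.4 kJ

Cl₂/Cl⁻ (E° = +1.36 V) is the cathode; Na⁺/Na (E° = -2.71 V) is the anode, so E°cell = +4.07 V.
Balancing electrons gives n = 2 (lcm of 2 and 1).
ΔG° = −nFE° = −(2)(96485)(+4.07) = -785,388 J = -785.4 kJ.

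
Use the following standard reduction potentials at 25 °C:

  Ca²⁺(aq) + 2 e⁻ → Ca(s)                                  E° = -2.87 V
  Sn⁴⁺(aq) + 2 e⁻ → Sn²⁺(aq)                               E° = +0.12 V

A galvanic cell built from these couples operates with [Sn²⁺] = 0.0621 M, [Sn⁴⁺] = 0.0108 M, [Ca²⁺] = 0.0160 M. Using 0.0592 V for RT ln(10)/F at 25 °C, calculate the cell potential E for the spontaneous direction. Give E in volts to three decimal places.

+3.021 V

Sn⁴⁺/Sn²⁺ is the cathode (higher E°), Ca²⁺/Ca the anode: E°cell = +0.12 − (-2.87) = +2.99 V, n = 2.
Overall: Sn⁴⁺(aq) + Ca(s) → Sn²⁺(aq) + Ca²⁺(aq)
Q = [Sn²⁺]·[Ca²⁺] / ([Sn⁴⁺]); log Q = -1.036.
E = E° − (0.0592/n) log Q = +2.99 − (0.0592/2)(-1.036) = +3.021 V.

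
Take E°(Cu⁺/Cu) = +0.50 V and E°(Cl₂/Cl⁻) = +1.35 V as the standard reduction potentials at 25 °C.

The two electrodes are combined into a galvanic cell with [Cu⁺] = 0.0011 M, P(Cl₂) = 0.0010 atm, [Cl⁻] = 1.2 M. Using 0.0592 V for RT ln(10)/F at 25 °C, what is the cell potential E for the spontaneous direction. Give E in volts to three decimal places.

+0.932 V

Cl₂/Cl⁻ is the cathode (higher E°), Cu⁺/Cu the anode: E°cell = +1.35 − (+0.50) = +0.85 V, n = 2.
Overall: Cl₂(g) + 2 Cu(s) → 2 Cl⁻(aq) + 2 Cu⁺(aq)
Q = [Cl⁻]^2·[Cu⁺]^2 / (P(Cl₂)); log Q = -2.759.
E = E° − (0.0592/n) log Q = +0.85 − (0.0592/2)(-2.759) = +0.932 V.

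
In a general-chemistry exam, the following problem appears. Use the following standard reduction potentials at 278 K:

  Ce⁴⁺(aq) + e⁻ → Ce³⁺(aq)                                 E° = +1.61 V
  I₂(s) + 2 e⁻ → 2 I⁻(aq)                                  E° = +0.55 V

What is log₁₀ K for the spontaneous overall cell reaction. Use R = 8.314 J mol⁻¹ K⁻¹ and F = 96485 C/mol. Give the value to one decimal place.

38.4

Cathode: Ce⁴⁺/Ce³⁺; anode: I₂/I⁻. E°cell = (+1.61) − (+0.55) = +1.06 V, with n = 2.
ΔG° = −nFE° = −RT ln K, so ln K = nFE°/(RT) = (2)(96485)(+1.06) / ((8.314)(278)) = 88.500.
log₁₀ K = 88.500 / ln 10 = 38.4.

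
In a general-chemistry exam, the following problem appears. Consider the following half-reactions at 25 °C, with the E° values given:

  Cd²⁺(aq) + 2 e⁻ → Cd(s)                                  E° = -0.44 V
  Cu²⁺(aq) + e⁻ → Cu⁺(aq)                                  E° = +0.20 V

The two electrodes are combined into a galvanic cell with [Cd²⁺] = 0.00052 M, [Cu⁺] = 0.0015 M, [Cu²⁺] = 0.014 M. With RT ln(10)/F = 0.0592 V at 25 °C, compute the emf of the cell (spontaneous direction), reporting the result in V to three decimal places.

Cu²⁺/Cu⁺ is the cathode (higher E°), Cd²⁺/Cd the anode: E°cell = +0.20 − (-0.44) = +0.64 V, n = 2.
Overall: 2 Cu²⁺(aq) + Cd(s) → 2 Cu⁺(aq) + Cd²⁺(aq)
Q = [Cu⁺]^2·[Cd²⁺] / ([Cu²⁺]^2); log Q = -5.224.
E = E° − (0.0592/n) log Q = +0.64 − (0.0592/2)(-5.224) = +0.795 V.

+0.795 V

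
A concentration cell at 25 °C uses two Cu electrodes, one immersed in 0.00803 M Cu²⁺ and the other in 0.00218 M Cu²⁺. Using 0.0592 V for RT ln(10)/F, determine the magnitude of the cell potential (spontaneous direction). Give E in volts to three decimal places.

For a concentration cell E°cell = 0. The 0.00803 M side is the cathode (reduction is favoured where [Cu²⁺] is higher).
With n = 2, E = −(0.0592/2) log([Cu²⁺]ₐₙ/[Cu²⁺]꜀ₐₜ) = −(0.0592/2) log(0.00218/0.00803) = −(0.0592/2)(-0.566) = +0.017 V.

+0.017 V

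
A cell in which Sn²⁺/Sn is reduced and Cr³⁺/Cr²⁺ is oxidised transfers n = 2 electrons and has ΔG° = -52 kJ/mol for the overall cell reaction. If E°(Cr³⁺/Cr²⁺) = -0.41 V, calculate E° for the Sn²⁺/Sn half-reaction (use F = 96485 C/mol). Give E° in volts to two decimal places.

E°cell = −ΔG°/(nF) = −(-52×10³)/((2)(96485)) = +0.269 V.
Since Sn²⁺/Sn is the cathode and Cr³⁺/Cr²⁺ the anode, E°cell = E°(Sn²⁺/Sn) − E°(Cr³⁺/Cr²⁺).
So E°(Sn²⁺/Sn) = E°cell + E°(Cr³⁺/Cr²⁺) = +0.269 + (-0.41) = -0.14 V.

-0.14 V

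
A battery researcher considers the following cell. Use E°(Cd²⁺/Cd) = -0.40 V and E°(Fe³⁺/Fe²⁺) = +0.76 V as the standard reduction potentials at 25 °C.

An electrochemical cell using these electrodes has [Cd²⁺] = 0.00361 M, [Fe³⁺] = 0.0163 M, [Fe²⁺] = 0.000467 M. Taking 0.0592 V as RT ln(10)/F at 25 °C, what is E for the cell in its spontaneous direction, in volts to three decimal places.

+1.324 V

Fe³⁺/Fe²⁺ is the cathode (higher E°), Cd²⁺/Cd the anode: E°cell = +0.76 − (-0.40) = +1.16 V, n = 2.
Overall: 2 Fe³⁺(aq) + Cd(s) → 2 Fe²⁺(aq) + Cd²⁺(aq)
Q = [Fe²⁺]^2·[Cd²⁺] / ([Fe³⁺]^2); log Q = -5.528.
E = E° − (0.0592/n) log Q = +1.16 − (0.0592/2)(-5.528) = +1.324 V.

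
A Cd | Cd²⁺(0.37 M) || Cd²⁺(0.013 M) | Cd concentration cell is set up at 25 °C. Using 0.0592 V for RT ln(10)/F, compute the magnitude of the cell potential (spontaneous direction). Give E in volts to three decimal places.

For a concentration cell E°cell = 0. The 0.37 M side is the cathode (reduction is favoured where [Cd²⁺] is higher).
With n = 2, E = −(0.0592/2) log([Cd²⁺]ₐₙ/[Cd²⁺]꜀ₐₜ) = −(0.0592/2) log(0.013/0.37) = −(0.0592/2)(-1.454) = +0.043 V.

+0.043 V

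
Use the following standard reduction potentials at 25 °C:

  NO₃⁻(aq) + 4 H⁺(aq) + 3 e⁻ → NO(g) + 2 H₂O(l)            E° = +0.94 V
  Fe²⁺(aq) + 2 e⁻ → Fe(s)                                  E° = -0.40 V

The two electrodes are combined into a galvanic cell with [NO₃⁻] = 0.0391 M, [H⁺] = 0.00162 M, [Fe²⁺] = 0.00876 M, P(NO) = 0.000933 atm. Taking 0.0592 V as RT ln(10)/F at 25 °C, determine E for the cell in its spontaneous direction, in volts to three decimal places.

+1.213 V

NO₃⁻/NO is the cathode (higher E°), Fe²⁺/Fe the anode: E°cell = +0.94 − (-0.40) = +1.34 V, n = 6.
Overall: 2 NO₃⁻(aq) + 8 H⁺(aq) + 3 Fe(s) → 2 NO(g) + 4 H₂O(l) + 3 Fe²⁺(aq)
Q = P(NO)^2·[Fe²⁺]^3 / ([NO₃⁻]^2·[H⁺]^8); log Q = 12.907.
E = E° − (0.0592/n) log Q = +1.34 − (0.0592/6)(12.907) = +1.213 V.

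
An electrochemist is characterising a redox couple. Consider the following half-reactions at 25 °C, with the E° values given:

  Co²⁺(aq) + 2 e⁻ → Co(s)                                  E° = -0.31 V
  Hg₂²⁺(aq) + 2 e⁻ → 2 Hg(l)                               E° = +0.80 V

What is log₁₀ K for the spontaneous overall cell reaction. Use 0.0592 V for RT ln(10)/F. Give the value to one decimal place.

37.5

Cathode: Hg₂²⁺/Hg; anode: Co²⁺/Co. E°cell = +1.11 V, n = 2.
log K = nE°cell / 0.0592 = (2)(+1.11) / 0.0592 = 37.5.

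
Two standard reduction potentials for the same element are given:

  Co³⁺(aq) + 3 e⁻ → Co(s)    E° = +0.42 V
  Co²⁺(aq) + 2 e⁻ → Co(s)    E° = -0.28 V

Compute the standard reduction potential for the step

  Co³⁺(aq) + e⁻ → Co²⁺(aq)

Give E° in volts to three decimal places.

+1.820 V

Sequential free energies add, so n₃E°₃ = n₁E°₁ + n₂E°₂.
With n₃ = 3, and the known step contributing 2×(-0.28) V, the unknown satisfies 1·E° = 3×(+0.42) − 2×(-0.28) = +1.820.
E° = +1.820 / 1 = +1.820 V.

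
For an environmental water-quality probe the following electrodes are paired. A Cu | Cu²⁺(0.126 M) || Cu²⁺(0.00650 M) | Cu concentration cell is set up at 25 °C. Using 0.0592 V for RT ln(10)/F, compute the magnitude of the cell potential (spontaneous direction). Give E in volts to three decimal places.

+0.038 V

For a concentration cell E°cell = 0. The 0.126 M side is the cathode (reduction is favoured where [Cu²⁺] is higher).
With n = 2, E = −(0.0592/2) log([Cu²⁺]ₐₙ/[Cu²⁺]꜀ₐₜ) = −(0.0592/2) log(0.0065/0.126) = −(0.0592/2)(-1.287) = +0.038 V.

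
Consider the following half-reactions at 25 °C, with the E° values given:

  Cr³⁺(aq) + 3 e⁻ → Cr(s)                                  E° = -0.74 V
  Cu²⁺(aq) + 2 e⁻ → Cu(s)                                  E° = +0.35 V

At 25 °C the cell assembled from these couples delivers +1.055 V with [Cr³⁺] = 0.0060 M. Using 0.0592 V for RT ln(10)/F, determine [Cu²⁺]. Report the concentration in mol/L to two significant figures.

0.0022 M

Cu²⁺/Cu is the cathode, Cr³⁺/Cr the anode: E°cell = +1.09 V, n = 6.
Overall reaction: 3 Cu²⁺(aq) + 2 Cr(s) → 3 Cu(s) + 2 Cr³⁺(aq); Q = [Cr³⁺]^2/[Cu²⁺]^3.
From E = E° − (0.0592/n) log Q: log Q = (E° − E)·n/0.0592 = (+1.09 − (+1.055))·6/0.0592 = 3.5473.
So 3·log[Cu²⁺] = 2·log(0.006) − log Q = -4.4437 − (3.5473) = -7.9910; log[Cu²⁺] = -7.9910 / 3 = -2.6637; [Cu²⁺] = 10^(-2.6637) ≈ 0.0022 M.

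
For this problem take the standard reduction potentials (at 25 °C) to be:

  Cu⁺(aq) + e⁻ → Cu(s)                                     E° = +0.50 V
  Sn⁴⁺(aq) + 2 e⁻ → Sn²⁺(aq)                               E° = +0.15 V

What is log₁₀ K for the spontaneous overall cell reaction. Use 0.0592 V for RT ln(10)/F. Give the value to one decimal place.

Cathode: Cu⁺/Cu; anode: Sn⁴⁺/Sn²⁺. E°cell = +0.35 V, n = 2.
log K = nE°cell / 0.0592 = (2)(+0.35) / 0.0592 = 11.8.

11.8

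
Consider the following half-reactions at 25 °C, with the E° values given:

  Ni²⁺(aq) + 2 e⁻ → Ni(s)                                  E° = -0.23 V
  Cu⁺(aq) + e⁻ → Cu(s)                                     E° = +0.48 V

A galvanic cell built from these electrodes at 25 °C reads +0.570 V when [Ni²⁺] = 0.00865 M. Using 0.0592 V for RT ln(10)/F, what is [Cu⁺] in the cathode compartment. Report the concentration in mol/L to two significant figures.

Cu⁺/Cu is the cathode, Ni²⁺/Ni the anode: E°cell = +0.71 V, n = 2.
Overall reaction: 2 Cu⁺(aq) + Ni(s) → 2 Cu(s) + Ni²⁺(aq); Q = [Ni²⁺]^1/[Cu⁺]^2.
From E = E° − (0.0592/n) log Q: log Q = (E° − E)·n/0.0592 = (+0.71 − (+0.570))·2/0.0592 = 4.7297.
So 2·log[Cu⁺] = 1·log(0.00865) − log Q = -2.0630 − (4.7297) = -6.7927; log[Cu⁺] = -6.7927 / 2 = -3.3963; [Cu⁺] = 10^(-3.3963) ≈ 0.00040 M.

0.00040 M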